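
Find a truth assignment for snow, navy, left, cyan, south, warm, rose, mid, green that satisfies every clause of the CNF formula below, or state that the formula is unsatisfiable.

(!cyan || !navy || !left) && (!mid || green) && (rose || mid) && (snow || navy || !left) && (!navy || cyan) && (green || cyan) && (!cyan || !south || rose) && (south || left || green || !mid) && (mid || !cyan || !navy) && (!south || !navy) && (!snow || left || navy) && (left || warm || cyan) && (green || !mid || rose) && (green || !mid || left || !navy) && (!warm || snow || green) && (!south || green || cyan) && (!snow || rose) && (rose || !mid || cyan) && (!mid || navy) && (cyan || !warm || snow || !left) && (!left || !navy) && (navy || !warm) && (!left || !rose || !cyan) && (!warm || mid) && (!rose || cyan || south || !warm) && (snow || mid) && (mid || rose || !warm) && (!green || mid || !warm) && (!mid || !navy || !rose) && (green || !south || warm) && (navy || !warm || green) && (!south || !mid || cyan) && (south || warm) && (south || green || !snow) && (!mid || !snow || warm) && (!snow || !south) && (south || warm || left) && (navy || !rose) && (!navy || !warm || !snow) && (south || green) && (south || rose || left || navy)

snow: false; navy: true; left: false; cyan: true; south: false; warm: true; rose: false; mid: true; green: true

Suppose mid = true.
From the singleton clause (green), green = true.
From the singleton clause (navy), navy = true.
From the singleton clause (cyan), cyan = true.
From the singleton clause (!left), left = false.
From the singleton clause (!south), south = false.
From the singleton clause (!rose), rose = false.
From the singleton clause (!snow), snow = false.
From the singleton clause (warm), warm = true.
This assignment satisfies each clause.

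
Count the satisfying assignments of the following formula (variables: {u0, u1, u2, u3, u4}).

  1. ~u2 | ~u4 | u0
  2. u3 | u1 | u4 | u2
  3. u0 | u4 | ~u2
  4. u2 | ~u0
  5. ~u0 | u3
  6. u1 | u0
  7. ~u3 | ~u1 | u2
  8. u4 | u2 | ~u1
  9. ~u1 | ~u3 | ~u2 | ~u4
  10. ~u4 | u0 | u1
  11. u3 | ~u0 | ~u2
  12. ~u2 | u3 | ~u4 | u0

There are 2^5 = 32 truth assignments over (u0, u1, u2, u3, u4).
Split on u0. With u0 = 1, the clauses containing u0 are satisfied and ~u0 drops from the rest; 3 of the 2^4 = 16 assignments to the other variables satisfy what remains.
With u0 = 0, by the same count on the reduced clause set, 1 assignment works.
(One model: u0=F, u1=T, u2=F, u3=F, u4=T.)
Total: 3 + 1 = 4.

4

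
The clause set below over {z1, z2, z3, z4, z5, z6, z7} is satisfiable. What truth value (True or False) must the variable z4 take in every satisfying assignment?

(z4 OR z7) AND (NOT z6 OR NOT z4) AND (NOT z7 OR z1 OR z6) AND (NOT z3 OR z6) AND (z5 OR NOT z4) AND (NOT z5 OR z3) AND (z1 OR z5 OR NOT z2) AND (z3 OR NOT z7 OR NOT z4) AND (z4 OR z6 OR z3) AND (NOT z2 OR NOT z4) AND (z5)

Suppose z4 = true.
From the singleton clause (NOT z6), z6 = false.
From the singleton clause (NOT z3), z3 = false.
From the singleton clause (z5), z5 = true.
But (NOT z5) is also a unit clause — contradiction.
So every satisfying assignment has z4 = False.

False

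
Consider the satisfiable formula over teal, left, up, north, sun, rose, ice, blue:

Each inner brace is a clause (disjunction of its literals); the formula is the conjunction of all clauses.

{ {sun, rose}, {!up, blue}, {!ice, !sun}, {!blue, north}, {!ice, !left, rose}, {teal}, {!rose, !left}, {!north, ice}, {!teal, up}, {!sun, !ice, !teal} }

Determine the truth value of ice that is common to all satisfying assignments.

Suppose ice = false.
From the singleton clause (teal), teal = true.
From the singleton clause (!north), north = false.
From the singleton clause (!blue), blue = false.
From the singleton clause (!up), up = false.
But (up) is also a unit clause — contradiction.
So every satisfying assignment has ice = True.

True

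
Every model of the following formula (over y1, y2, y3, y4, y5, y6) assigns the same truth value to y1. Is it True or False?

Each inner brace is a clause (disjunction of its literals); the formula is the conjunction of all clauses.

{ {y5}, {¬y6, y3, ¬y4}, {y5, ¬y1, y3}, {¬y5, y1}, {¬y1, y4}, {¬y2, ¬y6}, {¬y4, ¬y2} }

Suppose y1 = False.
Unit clause (y5) forces y5 = True.
Now (¬y5) is unsatisfied and unit — conflict.
So every satisfying assignment has y1 = True.

True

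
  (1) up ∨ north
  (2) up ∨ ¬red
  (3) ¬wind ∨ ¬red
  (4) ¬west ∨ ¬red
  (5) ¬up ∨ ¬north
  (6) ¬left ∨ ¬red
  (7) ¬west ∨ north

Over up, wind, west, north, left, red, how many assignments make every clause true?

There are 2^6 = 64 truth assignments over (up, wind, west, north, left, red).
Split on red. With red = True, the clauses containing red are satisfied and ¬red drops from the rest; 1 of the 2^5 = 32 assignments to the other variables satisfy what remains.
With red = False, by the same count on the reduced clause set, 12 assignments work.
(One model: up=F, wind=F, west=F, north=T, left=F, red=F.)
Total: 1 + 12 = 13.

13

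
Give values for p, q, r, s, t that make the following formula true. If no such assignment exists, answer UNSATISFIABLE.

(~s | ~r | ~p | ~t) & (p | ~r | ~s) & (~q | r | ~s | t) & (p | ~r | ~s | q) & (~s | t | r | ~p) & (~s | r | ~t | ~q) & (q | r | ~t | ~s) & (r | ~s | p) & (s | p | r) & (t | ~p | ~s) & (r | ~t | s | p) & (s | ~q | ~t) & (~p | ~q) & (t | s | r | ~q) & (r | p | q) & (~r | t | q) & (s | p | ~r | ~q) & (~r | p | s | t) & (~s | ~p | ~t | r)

p ↦ 0; q ↦ 0; r ↦ 1; s ↦ 0; t ↦ 1

Try p = 0.
Try r = 1.
(~s) alone gives s = 0.
(~q) alone gives q = 0.
(t) alone gives t = 1.
Every clause now holds.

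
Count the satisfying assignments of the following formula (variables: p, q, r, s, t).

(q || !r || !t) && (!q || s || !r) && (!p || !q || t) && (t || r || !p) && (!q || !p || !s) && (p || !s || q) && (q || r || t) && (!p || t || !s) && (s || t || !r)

There are 2^5 = 32 truth assignments over (p, q, r, s, t).
Split on r. With r = true, the clauses containing r are satisfied and !r drops from the rest; 2 of the 2^4 = 16 assignments to the other variables satisfy what remains.
With r = false, by the same count on the reduced clause set, 8 assignments work.
(One model: p=F, q=F, r=F, s=F, t=T.)
Total: 2 + 8 = 10.

10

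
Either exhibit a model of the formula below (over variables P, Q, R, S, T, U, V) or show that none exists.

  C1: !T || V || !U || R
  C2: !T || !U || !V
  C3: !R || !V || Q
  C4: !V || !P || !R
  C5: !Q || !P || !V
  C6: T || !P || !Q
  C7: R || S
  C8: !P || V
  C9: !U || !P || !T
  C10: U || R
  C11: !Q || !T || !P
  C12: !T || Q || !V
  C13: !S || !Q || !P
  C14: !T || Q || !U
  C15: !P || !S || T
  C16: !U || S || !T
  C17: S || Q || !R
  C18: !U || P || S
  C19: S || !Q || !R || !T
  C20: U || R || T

P: false,  Q: true,  R: true,  S: true,  T: true,  U: true,  V: false

Suppose R = true.
Suppose V = false.
From the singleton clause (!P), P = false.
Suppose S = true.
Suppose T = true.
Suppose Q = true.
Every clause is now satisfied; U is unconstrained.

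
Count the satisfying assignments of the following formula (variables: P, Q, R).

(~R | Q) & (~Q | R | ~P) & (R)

2

There are 2^3 = 8 truth assignments over (P, Q, R).
Check each against the 3 clauses (columns in the order P, Q, R):
  F F F  ✗ fails (R)
  F F T  ✗ fails (~R | Q)
  F T F  ✗ fails (R)
  F T T  ✓ satisfies all
  T F F  ✗ fails (R)
  T F T  ✗ fails (~R | Q)
  T T F  ✗ fails (~Q | R | ~P)
  T T T  ✓ satisfies all
2 of the 8 rows are models.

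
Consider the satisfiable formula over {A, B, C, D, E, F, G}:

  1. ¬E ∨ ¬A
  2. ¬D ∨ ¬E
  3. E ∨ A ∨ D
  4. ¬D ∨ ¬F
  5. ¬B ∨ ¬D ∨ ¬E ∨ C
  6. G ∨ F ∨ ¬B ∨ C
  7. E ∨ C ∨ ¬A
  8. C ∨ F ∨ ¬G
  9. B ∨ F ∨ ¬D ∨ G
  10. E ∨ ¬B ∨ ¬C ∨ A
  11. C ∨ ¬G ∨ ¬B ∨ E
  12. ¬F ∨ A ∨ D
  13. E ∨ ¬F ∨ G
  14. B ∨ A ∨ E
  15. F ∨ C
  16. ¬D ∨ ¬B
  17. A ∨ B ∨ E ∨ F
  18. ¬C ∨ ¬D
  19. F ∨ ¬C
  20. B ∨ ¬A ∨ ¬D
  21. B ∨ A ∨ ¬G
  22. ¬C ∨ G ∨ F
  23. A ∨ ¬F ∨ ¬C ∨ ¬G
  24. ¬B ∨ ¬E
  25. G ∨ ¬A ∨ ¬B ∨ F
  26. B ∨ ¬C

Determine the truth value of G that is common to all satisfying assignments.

True

Suppose G = False.
Case E = False:
The clause (¬F) is unit, so F = False.
The clause (C) is unit, so C = True.
Now (¬C) is unsatisfied and unit — conflict.
Undo E and try E = True.
The clause (¬A) is unit, so A = False.
The clause (¬D) is unit, so D = False.
The clause (¬F) is unit, so F = False.
The clause (C) is unit, so C = True.
Now (¬C) is unsatisfied and unit — conflict.
Both values of E lead to a conflict.
So every satisfying assignment has G = True.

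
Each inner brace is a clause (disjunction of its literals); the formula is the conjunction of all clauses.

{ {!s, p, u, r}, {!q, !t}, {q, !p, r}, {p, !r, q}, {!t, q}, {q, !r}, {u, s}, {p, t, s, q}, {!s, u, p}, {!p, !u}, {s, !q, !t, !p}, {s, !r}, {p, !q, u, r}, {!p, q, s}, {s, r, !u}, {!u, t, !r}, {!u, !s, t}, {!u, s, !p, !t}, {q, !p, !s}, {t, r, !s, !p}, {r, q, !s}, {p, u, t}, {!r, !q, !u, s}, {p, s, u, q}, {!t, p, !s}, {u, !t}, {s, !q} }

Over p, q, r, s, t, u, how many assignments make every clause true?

There are 2^6 = 64 truth assignments over (p, q, r, s, t, u).
Split on u. With u = true, the clauses containing u are satisfied and !u drops from the rest; 0 of the 2^5 = 32 assignments to the other variables satisfy what remains.
With u = false, by the same count on the reduced clause set, 1 assignment works.
(One model: p=T, q=T, r=T, s=T, t=F, u=F.)
Total: 0 + 1 = 1.

1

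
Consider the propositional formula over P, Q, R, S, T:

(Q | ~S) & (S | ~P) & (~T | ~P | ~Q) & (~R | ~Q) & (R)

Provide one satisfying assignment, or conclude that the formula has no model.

P ↦ 0,  Q ↦ 0,  R ↦ 1,  S ↦ 0,  T ↦ 0

(R) alone gives R = 1.
(~Q) alone gives Q = 0.
(~S) alone gives S = 0.
(~P) alone gives P = 0.
No clause remains; T is free.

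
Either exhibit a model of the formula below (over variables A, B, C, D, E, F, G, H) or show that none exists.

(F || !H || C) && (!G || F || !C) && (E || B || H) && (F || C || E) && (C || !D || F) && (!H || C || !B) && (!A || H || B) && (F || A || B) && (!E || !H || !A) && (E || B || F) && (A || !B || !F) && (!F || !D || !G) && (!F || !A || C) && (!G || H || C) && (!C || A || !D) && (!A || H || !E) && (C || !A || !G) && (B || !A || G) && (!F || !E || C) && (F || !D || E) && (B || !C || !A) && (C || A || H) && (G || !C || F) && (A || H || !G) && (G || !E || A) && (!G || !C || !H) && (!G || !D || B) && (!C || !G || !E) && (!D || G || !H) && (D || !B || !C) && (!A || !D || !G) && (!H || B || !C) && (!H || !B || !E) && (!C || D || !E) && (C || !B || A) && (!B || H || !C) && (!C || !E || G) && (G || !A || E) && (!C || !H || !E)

Suppose F = true.
Suppose A = false.
From the singleton clause (!B), B = false.
Suppose E = false.
From the singleton clause (H), H = true.
From the singleton clause (!C), C = false.
Suppose D = false.
All clauses hold; G can take either value.

A: false,  B: false,  C: false,  D: false,  E: false,  F: true,  G: true,  H: true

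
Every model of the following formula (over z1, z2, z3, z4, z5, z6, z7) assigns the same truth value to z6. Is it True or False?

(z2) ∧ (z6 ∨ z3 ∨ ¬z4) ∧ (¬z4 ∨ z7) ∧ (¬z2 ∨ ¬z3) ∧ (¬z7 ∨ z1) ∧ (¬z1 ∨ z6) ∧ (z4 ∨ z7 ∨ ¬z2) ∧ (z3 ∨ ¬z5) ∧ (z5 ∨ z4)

True

Suppose z6 = False.
The clause (z2) is unit, so z2 = True.
The clause (¬z3) is unit, so z3 = False.
The clause (¬z4) is unit, so z4 = False.
The clause (¬z1) is unit, so z1 = False.
The clause (¬z7) is unit, so z7 = False.
But (z7) is also a unit clause — contradiction.
So every satisfying assignment has z6 = True.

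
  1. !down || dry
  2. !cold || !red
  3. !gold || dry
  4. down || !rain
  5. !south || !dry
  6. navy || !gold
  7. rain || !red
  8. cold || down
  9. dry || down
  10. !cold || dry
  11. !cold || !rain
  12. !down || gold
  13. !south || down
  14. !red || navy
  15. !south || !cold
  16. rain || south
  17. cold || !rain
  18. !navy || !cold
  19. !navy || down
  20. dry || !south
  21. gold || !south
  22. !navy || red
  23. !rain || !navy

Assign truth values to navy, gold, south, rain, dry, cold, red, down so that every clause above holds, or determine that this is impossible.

Suppose down = false.
(!rain) alone gives rain = false.
(!red) alone gives red = false.
(cold) alone gives cold = true.
(dry) alone gives dry = true.
(!south) alone gives south = false.
That conflicts with the unit clause (south).
Backtrack on down: now try down = true.
(dry) alone gives dry = true.
(!south) alone gives south = false.
(gold) alone gives gold = true.
(navy) alone gives navy = true.
(rain) alone gives rain = true.
That conflicts with the unit clause (!rain).
Either choice for down ends in contradiction.

UNSATISFIABLE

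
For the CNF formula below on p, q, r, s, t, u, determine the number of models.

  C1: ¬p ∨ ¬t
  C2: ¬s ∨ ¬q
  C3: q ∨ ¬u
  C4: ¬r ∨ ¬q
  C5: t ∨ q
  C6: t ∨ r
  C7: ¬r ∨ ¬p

There are 2^6 = 64 truth assignments over (p, q, r, s, t, u).
Split on s. With s = True, the clauses containing s are satisfied and ¬s drops from the rest; 2 of the 2^5 = 32 assignments to the other variables satisfy what remains.
With s = False, by the same count on the reduced clause set, 4 assignments work.
(One model: p=F, q=F, r=F, s=F, t=T, u=F.)
Total: 2 + 4 = 6.

6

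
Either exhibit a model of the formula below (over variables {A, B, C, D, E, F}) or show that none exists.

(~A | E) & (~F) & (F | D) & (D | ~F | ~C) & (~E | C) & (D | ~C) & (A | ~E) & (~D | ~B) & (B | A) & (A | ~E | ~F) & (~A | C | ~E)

A=1, B=0, C=1, D=1, E=1, F=0

From the singleton clause (~F), F = 0.
From the singleton clause (D), D = 1.
From the singleton clause (~B), B = 0.
From the singleton clause (A), A = 1.
From the singleton clause (E), E = 1.
From the singleton clause (C), C = 1.
This assignment satisfies each clause.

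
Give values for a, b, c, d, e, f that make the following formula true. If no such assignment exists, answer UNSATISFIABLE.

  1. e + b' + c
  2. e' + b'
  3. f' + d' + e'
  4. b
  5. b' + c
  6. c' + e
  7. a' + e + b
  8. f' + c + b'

UNSATISFIABLE

(b) alone gives b = 1.
(e') alone gives e = 0.
(c) alone gives c = 1.
That conflicts with the unit clause (c').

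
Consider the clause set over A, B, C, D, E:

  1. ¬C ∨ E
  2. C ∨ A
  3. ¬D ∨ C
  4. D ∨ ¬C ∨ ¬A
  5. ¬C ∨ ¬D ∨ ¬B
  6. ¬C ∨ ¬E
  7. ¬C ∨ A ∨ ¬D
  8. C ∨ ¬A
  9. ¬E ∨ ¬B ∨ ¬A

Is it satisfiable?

Try C = False.
From the singleton clause (A), A = True.
Now (¬A) is unsatisfied and unit — conflict.
That branch fails; take C = True instead.
From the singleton clause (E), E = True.
Now (¬E) is unsatisfied and unit — conflict.
Neither C = True nor C = False works.
No assignment satisfies every clause.

No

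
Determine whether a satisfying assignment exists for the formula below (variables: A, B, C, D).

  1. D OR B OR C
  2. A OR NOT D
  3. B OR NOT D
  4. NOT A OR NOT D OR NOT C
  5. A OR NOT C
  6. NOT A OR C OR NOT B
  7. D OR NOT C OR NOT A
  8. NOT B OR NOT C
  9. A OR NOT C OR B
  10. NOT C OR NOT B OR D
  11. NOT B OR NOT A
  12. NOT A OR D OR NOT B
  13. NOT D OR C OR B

Branch on A: set A = false.
The clause (NOT D) is unit, so D = false.
The clause (NOT C) is unit, so C = false.
The clause (B) is unit, so B = true.
Every clause now holds.
A satisfying assignment: A: false, B: true, C: false, D: false.

Yes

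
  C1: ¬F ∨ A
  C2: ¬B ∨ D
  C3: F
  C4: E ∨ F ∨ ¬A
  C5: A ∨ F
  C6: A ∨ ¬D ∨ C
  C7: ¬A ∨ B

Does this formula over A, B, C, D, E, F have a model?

Yes, satisfiable

The clause (F) is unit, so F = True.
The clause (A) is unit, so A = True.
The clause (B) is unit, so B = True.
The clause (D) is unit, so D = True.
All clauses hold; C, E can take either value.
A satisfying assignment: A: True, B: True, C: True, D: True, E: False, F: True.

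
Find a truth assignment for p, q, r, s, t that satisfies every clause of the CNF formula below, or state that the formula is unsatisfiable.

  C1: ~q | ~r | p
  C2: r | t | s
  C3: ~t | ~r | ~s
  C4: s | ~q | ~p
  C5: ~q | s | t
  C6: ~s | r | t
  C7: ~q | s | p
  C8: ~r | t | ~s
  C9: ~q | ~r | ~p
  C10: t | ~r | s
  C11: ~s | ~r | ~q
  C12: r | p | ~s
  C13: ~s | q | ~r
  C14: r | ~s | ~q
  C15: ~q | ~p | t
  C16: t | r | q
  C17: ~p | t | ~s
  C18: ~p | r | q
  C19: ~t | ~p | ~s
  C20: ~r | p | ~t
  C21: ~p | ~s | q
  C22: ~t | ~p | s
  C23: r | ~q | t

p ↦ 0, q ↦ 0, r ↦ 0, s ↦ 0, t ↦ 1

Branch on q: set q = 0.
Branch on s: set s = 0.
Branch on r: set r = 0.
Unit clause (t) forces t = 1.
Unit clause (~p) forces p = 0.
This assignment satisfies each clause.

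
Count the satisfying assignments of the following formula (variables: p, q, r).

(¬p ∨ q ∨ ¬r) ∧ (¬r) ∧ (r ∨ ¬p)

There are 2^3 = 8 truth assignments over (p, q, r).
Check each against the 3 clauses (columns in the order p, q, r):
  F F F  ✓ satisfies all
  F F T  ✗ fails (¬r)
  F T F  ✓ satisfies all
  F T T  ✗ fails (¬r)
  T F F  ✗ fails (r ∨ ¬p)
  T F T  ✗ fails (¬p ∨ q ∨ ¬r)
  T T F  ✗ fails (r ∨ ¬p)
  T T T  ✗ fails (¬r)
2 of the 8 rows are models.

2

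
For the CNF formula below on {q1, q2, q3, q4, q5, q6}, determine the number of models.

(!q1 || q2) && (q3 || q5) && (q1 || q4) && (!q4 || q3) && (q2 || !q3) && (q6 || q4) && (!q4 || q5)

There are 2^6 = 64 truth assignments over (q1, q2, q3, q4, q5, q6).
Split on q1. With q1 = true, the clauses containing q1 are satisfied and !q1 drops from the rest; 5 of the 2^5 = 32 assignments to the other variables satisfy what remains.
With q1 = false, by the same count on the reduced clause set, 2 assignments work.
(One model: q1=F, q2=T, q3=T, q4=T, q5=T, q6=F.)
Total: 5 + 2 = 7.

7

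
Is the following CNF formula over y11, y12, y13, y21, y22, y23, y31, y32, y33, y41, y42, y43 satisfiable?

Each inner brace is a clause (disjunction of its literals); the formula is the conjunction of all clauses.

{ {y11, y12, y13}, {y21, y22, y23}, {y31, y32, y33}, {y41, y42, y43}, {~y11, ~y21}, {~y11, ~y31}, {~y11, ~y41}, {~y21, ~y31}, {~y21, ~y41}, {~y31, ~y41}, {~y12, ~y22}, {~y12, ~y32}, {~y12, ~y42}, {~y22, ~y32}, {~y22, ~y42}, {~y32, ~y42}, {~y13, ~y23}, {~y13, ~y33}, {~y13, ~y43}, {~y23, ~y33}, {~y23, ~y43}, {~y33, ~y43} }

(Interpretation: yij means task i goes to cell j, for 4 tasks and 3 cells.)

Branch on y11: set y11 = 0.
Branch on y12: set y12 = 1.
The clause (~y22) is unit, so y22 = 0.
The clause (~y32) is unit, so y32 = 0.
The clause (~y42) is unit, so y42 = 0.
Branch on y21: set y21 = 1.
The clause (~y31) is unit, so y31 = 0.
The clause (y33) is unit, so y33 = 1.
The clause (~y41) is unit, so y41 = 0.
The clause (y43) is unit, so y43 = 1.
But (~y43) is also a unit clause — contradiction.
So y21 must be the other value — set y21 = 0.
The clause (y23) is unit, so y23 = 1.
The clause (~y13) is unit, so y13 = 0.
The clause (~y33) is unit, so y33 = 0.
The clause (y31) is unit, so y31 = 1.
The clause (~y41) is unit, so y41 = 0.
The clause (y43) is unit, so y43 = 1.
But (~y43) is also a unit clause — contradiction.
Both values of y21 lead to a conflict.
So y12 must be the other value — set y12 = 0.
The clause (y13) is unit, so y13 = 1.
The clause (~y23) is unit, so y23 = 0.
The clause (~y33) is unit, so y33 = 0.
The clause (~y43) is unit, so y43 = 0.
Branch on y21: set y21 = 1.
The clause (~y31) is unit, so y31 = 0.
The clause (y32) is unit, so y32 = 1.
The clause (~y41) is unit, so y41 = 0.
The clause (y42) is unit, so y42 = 1.
But (~y42) is also a unit clause — contradiction.
So y21 must be the other value — set y21 = 0.
The clause (y22) is unit, so y22 = 1.
The clause (~y32) is unit, so y32 = 0.
The clause (y31) is unit, so y31 = 1.
The clause (~y41) is unit, so y41 = 0.
The clause (y42) is unit, so y42 = 1.
But (~y42) is also a unit clause — contradiction.
Both values of y21 lead to a conflict.
Both values of y12 lead to a conflict.
So y11 must be the other value — set y11 = 1.
The clause (~y21) is unit, so y21 = 0.
The clause (~y31) is unit, so y31 = 0.
The clause (~y41) is unit, so y41 = 0.
Branch on y22: set y22 = 1.
The clause (~y12) is unit, so y12 = 0.
The clause (~y32) is unit, so y32 = 0.
The clause (y33) is unit, so y33 = 1.
The clause (~y42) is unit, so y42 = 0.
The clause (y43) is unit, so y43 = 1.
But (~y43) is also a unit clause — contradiction.
So y22 must be the other value — set y22 = 0.
The clause (y23) is unit, so y23 = 1.
The clause (~y13) is unit, so y13 = 0.
The clause (~y33) is unit, so y33 = 0.
The clause (y32) is unit, so y32 = 1.
The clause (~y12) is unit, so y12 = 0.
The clause (~y42) is unit, so y42 = 0.
The clause (y43) is unit, so y43 = 1.
But (~y43) is also a unit clause — contradiction.
Both values of y22 lead to a conflict.
Both values of y11 lead to a conflict.
No assignment satisfies every clause.

No, unsatisfiable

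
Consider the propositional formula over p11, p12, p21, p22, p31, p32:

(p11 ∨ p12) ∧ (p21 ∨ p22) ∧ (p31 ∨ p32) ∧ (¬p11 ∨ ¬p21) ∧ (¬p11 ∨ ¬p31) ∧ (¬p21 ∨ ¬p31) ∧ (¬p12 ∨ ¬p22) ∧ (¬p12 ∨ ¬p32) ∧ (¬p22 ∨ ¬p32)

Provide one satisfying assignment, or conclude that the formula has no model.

UNSATISFIABLE

Try p11 = True.
The clause (¬p21) is unit, so p21 = False.
The clause (p22) is unit, so p22 = True.
The clause (¬p31) is unit, so p31 = False.
The clause (p32) is unit, so p32 = True.
But (¬p32) is also a unit clause — contradiction.
So p11 must be the other value — set p11 = False.
The clause (p12) is unit, so p12 = True.
The clause (¬p22) is unit, so p22 = False.
The clause (p21) is unit, so p21 = True.
The clause (¬p31) is unit, so p31 = False.
The clause (p32) is unit, so p32 = True.
But (¬p32) is also a unit clause — contradiction.
Either choice for p11 ends in contradiction.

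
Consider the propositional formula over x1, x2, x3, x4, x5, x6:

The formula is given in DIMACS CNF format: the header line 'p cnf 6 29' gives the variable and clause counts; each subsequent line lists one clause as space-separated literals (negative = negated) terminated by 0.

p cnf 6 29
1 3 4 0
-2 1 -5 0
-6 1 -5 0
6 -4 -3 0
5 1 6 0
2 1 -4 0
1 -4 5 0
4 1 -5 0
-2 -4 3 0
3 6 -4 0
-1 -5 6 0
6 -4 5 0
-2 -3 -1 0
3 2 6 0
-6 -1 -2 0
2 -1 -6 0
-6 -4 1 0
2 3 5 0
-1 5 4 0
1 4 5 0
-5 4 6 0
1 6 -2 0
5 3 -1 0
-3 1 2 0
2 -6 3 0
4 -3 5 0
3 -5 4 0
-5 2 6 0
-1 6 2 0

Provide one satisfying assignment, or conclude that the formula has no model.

Case x1 = True:
Case x5 = False:
Unit clause (x4) forces x4 = True.
Unit clause (x6) forces x6 = True.
Unit clause (¬x2) forces x2 = False.
That conflicts with the unit clause (x2).
Backtrack on x5: now try x5 = True.
Unit clause (x6) forces x6 = True.
Unit clause (¬x2) forces x2 = False.
That conflicts with the unit clause (x2).
Both values of x5 lead to a conflict.
Backtrack on x1: now try x1 = False.
Case x3 = True:
Unit clause (x2) forces x2 = True.
Unit clause (¬x5) forces x5 = False.
Unit clause (x6) forces x6 = True.
Unit clause (¬x4) forces x4 = False.
That conflicts with the unit clause (x4).
Backtrack on x3: now try x3 = False.
Unit clause (x4) forces x4 = True.
Unit clause (x2) forces x2 = True.
That conflicts with the unit clause (¬x2).
Both values of x3 lead to a conflict.
Both values of x1 lead to a conflict.

UNSATISFIABLE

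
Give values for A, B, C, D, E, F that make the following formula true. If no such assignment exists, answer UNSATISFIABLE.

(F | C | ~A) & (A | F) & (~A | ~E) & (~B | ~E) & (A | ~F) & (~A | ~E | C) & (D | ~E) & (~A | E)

UNSATISFIABLE

Suppose A = 1.
From the singleton clause (~E), E = 0.
That conflicts with the unit clause (E).
That branch fails; take A = 0 instead.
From the singleton clause (F), F = 1.
That conflicts with the unit clause (~F).
Both values of A lead to a conflict.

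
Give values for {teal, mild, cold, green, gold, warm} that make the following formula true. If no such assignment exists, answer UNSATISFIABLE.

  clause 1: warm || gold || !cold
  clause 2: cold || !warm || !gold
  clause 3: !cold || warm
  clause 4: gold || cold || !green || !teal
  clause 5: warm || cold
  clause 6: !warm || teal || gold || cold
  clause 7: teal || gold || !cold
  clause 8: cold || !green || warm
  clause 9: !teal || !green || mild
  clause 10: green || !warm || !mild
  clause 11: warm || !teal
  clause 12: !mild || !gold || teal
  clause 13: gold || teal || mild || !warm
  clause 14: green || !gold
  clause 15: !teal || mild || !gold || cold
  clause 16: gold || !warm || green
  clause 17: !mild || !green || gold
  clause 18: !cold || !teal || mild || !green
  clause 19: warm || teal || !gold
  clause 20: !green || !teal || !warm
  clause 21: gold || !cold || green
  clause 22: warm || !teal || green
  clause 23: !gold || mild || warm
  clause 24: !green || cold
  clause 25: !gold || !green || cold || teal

teal=false, mild=false, cold=true, green=true, gold=true, warm=true

Branch on cold: set cold = true.
(warm) alone gives warm = true.
Branch on teal: set teal = false.
(gold) alone gives gold = true.
(!mild) alone gives mild = false.
(green) alone gives green = true.
All clauses are satisfied.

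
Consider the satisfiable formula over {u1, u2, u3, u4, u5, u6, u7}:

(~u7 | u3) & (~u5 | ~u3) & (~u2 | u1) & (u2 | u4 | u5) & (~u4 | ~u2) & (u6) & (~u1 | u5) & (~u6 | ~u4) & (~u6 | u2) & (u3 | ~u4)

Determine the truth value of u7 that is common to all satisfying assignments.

Suppose u7 = 1.
Unit clause (u3) forces u3 = 1.
Unit clause (~u5) forces u5 = 0.
Unit clause (u6) forces u6 = 1.
Unit clause (~u1) forces u1 = 0.
Unit clause (~u2) forces u2 = 0.
But (u2) is also a unit clause — contradiction.
So every satisfying assignment has u7 = False.

False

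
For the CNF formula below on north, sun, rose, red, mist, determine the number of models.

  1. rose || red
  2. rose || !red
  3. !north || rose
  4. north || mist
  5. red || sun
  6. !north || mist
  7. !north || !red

4

There are 2^5 = 32 truth assignments over (north, sun, rose, red, mist).
Split on rose. With rose = true, the clauses containing rose are satisfied and !rose drops from the rest; 4 of the 2^4 = 16 assignments to the other variables satisfy what remains.
With rose = false, by the same count on the reduced clause set, 0 assignments work.
(One model: north=F, sun=F, rose=T, red=T, mist=T.)
Total: 4 + 0 = 4.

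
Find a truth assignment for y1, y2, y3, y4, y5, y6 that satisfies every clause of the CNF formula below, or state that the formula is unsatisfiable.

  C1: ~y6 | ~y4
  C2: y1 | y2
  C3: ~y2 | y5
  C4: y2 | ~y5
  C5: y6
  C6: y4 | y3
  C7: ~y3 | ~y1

From the singleton clause (y6), y6 = 1.
From the singleton clause (~y4), y4 = 0.
From the singleton clause (y3), y3 = 1.
From the singleton clause (~y1), y1 = 0.
From the singleton clause (y2), y2 = 1.
From the singleton clause (y5), y5 = 1.
All clauses are satisfied.

y1=0,  y2=1,  y3=1,  y4=0,  y5=1,  y6=1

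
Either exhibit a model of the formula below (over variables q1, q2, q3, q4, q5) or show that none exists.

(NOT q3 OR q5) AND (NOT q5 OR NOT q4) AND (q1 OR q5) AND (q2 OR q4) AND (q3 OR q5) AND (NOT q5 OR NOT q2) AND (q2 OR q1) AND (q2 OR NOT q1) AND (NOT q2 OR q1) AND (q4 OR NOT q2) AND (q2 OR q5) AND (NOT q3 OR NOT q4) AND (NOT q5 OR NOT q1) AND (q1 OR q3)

UNSATISFIABLE

Branch on q3: set q3 = false.
From the singleton clause (q5), q5 = true.
From the singleton clause (NOT q4), q4 = false.
From the singleton clause (q2), q2 = true.
Now (NOT q2) is unsatisfied and unit — conflict.
So q3 must be the other value — set q3 = true.
From the singleton clause (q5), q5 = true.
From the singleton clause (NOT q4), q4 = false.
From the singleton clause (q2), q2 = true.
Now (NOT q2) is unsatisfied and unit — conflict.
Either choice for q3 ends in contradiction.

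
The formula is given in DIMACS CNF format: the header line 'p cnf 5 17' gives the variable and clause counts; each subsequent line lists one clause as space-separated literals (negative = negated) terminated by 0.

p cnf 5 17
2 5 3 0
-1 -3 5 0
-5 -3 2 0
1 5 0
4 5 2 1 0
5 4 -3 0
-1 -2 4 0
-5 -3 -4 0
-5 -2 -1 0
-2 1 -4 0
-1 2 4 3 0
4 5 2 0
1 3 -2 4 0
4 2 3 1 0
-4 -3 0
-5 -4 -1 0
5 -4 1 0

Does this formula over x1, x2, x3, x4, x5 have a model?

Yes

Case x1 = False:
From the singleton clause (x5), x5 = True.
Case x3 = False:
Case x2 = False:
From the singleton clause (x4), x4 = True.
All clauses are satisfied.
A satisfying assignment: x1=False; x2=False; x3=False; x4=True; x5=True.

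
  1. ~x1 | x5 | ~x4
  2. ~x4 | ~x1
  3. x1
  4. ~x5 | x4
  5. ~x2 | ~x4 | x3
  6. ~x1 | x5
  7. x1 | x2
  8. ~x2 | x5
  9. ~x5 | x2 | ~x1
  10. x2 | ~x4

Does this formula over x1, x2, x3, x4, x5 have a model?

(x1) alone gives x1 = 1.
(~x4) alone gives x4 = 0.
(~x5) alone gives x5 = 0.
But (x5) is also a unit clause — contradiction.
No assignment satisfies every clause.

No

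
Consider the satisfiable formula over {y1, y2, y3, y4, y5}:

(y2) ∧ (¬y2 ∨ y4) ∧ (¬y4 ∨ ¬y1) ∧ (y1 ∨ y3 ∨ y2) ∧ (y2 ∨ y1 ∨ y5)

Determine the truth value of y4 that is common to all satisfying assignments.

True

Suppose y4 = False.
The clause (y2) is unit, so y2 = True.
Now (¬y2) is unsatisfied and unit — conflict.
So every satisfying assignment has y4 = True.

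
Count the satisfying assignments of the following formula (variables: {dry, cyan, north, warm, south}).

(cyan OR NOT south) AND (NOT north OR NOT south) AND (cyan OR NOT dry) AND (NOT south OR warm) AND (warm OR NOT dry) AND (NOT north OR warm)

There are 2^5 = 32 truth assignments over (dry, cyan, north, warm, south).
Split on dry. With dry = true, the clauses containing dry are satisfied and NOT dry drops from the rest; 3 of the 2^4 = 16 assignments to the other variables satisfy what remains.
With dry = false, by the same count on the reduced clause set, 7 assignments work.
Total: 3 + 7 = 10.

10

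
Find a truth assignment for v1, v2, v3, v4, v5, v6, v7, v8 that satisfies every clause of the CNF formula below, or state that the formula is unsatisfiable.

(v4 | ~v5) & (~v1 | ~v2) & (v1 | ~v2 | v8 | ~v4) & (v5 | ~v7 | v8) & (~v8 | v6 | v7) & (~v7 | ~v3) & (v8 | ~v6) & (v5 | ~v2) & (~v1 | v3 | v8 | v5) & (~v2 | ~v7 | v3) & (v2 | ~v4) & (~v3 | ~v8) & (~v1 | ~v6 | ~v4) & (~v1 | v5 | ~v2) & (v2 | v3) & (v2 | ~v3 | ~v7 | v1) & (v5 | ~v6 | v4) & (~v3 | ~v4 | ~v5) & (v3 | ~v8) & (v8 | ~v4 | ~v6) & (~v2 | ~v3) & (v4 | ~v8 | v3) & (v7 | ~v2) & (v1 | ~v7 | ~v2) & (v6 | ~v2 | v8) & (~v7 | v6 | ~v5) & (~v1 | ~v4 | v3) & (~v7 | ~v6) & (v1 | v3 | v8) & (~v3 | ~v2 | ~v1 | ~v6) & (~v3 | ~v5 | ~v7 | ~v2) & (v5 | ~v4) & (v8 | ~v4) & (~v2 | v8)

v1=1, v2=0, v3=1, v4=0, v5=0, v6=0, v7=0, v8=0

Branch on v4: set v4 = 0.
(~v5) alone gives v5 = 0.
(~v2) alone gives v2 = 0.
(v3) alone gives v3 = 1.
(~v7) alone gives v7 = 0.
(~v8) alone gives v8 = 0.
(~v6) alone gives v6 = 0.
All clauses hold; v1 can take either value.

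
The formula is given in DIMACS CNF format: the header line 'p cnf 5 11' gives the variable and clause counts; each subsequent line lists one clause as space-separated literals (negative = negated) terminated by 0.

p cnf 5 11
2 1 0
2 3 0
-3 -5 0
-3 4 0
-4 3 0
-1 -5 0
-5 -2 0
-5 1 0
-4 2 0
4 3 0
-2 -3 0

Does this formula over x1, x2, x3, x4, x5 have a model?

Case x2 = True:
Unit clause (¬x5) forces x5 = False.
Unit clause (¬x3) forces x3 = False.
Unit clause (¬x4) forces x4 = False.
Now (x4) is unsatisfied and unit — conflict.
Backtrack on x2: now try x2 = False.
Unit clause (x1) forces x1 = True.
Unit clause (x3) forces x3 = True.
Unit clause (¬x5) forces x5 = False.
Unit clause (x4) forces x4 = True.
Now (¬x4) is unsatisfied and unit — conflict.
Both values of x2 lead to a conflict.
No assignment satisfies every clause.

Unsatisfiable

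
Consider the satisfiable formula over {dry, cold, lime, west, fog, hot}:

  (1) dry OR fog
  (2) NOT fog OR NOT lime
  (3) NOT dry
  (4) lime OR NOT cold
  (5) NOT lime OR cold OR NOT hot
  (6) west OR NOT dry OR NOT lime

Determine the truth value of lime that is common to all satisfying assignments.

Suppose lime = true.
The clause (NOT fog) is unit, so fog = false.
The clause (dry) is unit, so dry = true.
Now (NOT dry) is unsatisfied and unit — conflict.
So every satisfying assignment has lime = False.

False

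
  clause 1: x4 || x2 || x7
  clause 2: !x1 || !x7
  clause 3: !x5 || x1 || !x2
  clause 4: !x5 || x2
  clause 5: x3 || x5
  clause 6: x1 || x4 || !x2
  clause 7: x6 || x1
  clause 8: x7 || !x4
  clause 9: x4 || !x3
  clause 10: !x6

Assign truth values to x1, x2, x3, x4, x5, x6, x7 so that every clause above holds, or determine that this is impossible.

From the singleton clause (!x6), x6 = false.
From the singleton clause (x1), x1 = true.
From the singleton clause (!x7), x7 = false.
From the singleton clause (!x4), x4 = false.
From the singleton clause (x2), x2 = true.
From the singleton clause (!x3), x3 = false.
From the singleton clause (x5), x5 = true.
This assignment satisfies each clause.

x1 ↦ true,  x2 ↦ true,  x3 ↦ false,  x4 ↦ false,  x5 ↦ true,  x6 ↦ false,  x7 ↦ false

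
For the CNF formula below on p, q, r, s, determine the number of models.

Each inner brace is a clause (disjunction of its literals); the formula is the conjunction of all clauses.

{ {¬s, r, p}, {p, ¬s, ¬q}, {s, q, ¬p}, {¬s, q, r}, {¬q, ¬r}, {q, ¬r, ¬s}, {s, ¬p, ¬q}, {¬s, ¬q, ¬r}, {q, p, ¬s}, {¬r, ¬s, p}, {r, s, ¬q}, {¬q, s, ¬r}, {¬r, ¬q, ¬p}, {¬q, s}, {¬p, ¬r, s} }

3

There are 2^4 = 16 truth assignments over (p, q, r, s).
Check each against the 15 clauses (columns in the order p, q, r, s):
  F F F F  ✓ satisfies all
  F F F T  ✗ fails (¬s ∨ r ∨ p)
  F F T F  ✓ satisfies all
  F F T T  ✗ fails (q ∨ ¬r ∨ ¬s)
  F T F F  ✗ fails (r ∨ s ∨ ¬q)
  F T F T  ✗ fails (¬s ∨ r ∨ p)
  F T T F  ✗ fails (¬q ∨ ¬r)
  F T T T  ✗ fails (p ∨ ¬s ∨ ¬q)
  T F F F  ✗ fails (s ∨ q ∨ ¬p)
  T F F T  ✗ fails (¬s ∨ q ∨ r)
  T F T F  ✗ fails (s ∨ q ∨ ¬p)
  T F T T  ✗ fails (q ∨ ¬r ∨ ¬s)
  T T F F  ✗ fails (s ∨ ¬p ∨ ¬q)
  T T F T  ✓ satisfies all
  T T T F  ✗ fails (¬q ∨ ¬r)
  T T T T  ✗ fails (¬q ∨ ¬r)
3 of the 16 rows are models.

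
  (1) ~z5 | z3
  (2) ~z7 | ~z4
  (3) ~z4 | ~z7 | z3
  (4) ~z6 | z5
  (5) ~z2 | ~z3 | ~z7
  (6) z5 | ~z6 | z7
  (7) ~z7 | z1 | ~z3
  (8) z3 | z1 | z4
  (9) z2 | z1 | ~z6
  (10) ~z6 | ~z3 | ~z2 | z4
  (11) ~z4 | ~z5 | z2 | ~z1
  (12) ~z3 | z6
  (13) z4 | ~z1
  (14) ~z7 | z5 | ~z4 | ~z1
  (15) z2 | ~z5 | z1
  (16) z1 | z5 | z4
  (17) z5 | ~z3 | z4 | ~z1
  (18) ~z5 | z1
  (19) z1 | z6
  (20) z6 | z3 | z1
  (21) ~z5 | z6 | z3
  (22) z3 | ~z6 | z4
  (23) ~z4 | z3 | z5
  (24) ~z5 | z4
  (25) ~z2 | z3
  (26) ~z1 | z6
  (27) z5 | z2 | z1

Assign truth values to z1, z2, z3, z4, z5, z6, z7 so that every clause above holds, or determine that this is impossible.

z1=1,  z2=1,  z3=1,  z4=1,  z5=1,  z6=1,  z7=0

Suppose z5 = 1.
From the singleton clause (z3), z3 = 1.
From the singleton clause (z6), z6 = 1.
From the singleton clause (z1), z1 = 1.
From the singleton clause (z4), z4 = 1.
From the singleton clause (~z7), z7 = 0.
From the singleton clause (z2), z2 = 1.
Every clause now holds.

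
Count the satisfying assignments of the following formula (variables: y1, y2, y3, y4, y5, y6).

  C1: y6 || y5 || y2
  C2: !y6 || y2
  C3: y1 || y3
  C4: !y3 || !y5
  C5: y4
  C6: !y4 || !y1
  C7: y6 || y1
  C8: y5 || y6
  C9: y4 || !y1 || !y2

There are 2^6 = 64 truth assignments over (y1, y2, y3, y4, y5, y6).
Split on y3. With y3 = true, the clauses containing y3 are satisfied and !y3 drops from the rest; 1 of the 2^5 = 32 assignments to the other variables satisfy what remains.
With y3 = false, by the same count on the reduced clause set, 0 assignments work.
(One model: y1=F, y2=T, y3=T, y4=T, y5=F, y6=T.)
Total: 1 + 0 = 1.

1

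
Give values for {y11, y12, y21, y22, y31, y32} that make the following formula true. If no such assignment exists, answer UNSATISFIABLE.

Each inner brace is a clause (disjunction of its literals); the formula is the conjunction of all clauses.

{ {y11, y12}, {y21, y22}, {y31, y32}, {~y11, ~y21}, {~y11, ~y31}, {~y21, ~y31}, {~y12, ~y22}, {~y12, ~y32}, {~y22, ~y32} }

Branch on y11: set y11 = 1.
The clause (~y21) is unit, so y21 = 0.
The clause (y22) is unit, so y22 = 1.
The clause (~y31) is unit, so y31 = 0.
The clause (y32) is unit, so y32 = 1.
But (~y32) is also a unit clause — contradiction.
So y11 must be the other value — set y11 = 0.
The clause (y12) is unit, so y12 = 1.
The clause (~y22) is unit, so y22 = 0.
The clause (y21) is unit, so y21 = 1.
The clause (~y31) is unit, so y31 = 0.
The clause (y32) is unit, so y32 = 1.
But (~y32) is also a unit clause — contradiction.
Either choice for y11 ends in contradiction.

UNSATISFIABLE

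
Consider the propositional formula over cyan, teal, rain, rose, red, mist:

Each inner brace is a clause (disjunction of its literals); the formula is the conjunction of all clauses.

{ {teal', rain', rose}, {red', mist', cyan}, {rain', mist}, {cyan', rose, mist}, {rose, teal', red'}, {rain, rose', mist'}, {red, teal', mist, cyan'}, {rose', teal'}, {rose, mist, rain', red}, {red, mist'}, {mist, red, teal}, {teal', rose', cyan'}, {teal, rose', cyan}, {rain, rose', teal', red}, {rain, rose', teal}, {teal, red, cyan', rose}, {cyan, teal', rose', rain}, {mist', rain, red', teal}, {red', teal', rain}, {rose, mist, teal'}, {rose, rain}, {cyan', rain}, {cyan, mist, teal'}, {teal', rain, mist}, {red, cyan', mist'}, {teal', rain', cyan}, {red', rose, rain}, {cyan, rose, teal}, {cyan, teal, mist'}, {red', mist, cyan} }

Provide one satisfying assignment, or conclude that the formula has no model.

cyan ↦ 1, teal ↦ 0, rain ↦ 1, rose ↦ 1, red ↦ 1, mist ↦ 1

Branch on rain: set rain = 1.
The clause (mist) is unit, so mist = 1.
The clause (red) is unit, so red = 1.
The clause (cyan) is unit, so cyan = 1.
Branch on teal: set teal = 0.
No clause remains; rose is free.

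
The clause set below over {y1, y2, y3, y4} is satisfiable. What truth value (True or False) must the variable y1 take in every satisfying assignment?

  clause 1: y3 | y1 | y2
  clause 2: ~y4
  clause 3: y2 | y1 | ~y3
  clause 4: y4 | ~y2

True

Suppose y1 = 0.
(~y4) alone gives y4 = 0.
(~y2) alone gives y2 = 0.
(y3) alone gives y3 = 1.
Now (~y3) is unsatisfied and unit — conflict.
So every satisfying assignment has y1 = True.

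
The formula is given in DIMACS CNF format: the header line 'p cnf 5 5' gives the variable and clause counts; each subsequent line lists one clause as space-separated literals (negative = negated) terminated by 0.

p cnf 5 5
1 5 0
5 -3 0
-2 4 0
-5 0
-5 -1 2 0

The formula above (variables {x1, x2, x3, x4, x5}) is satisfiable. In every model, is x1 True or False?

True

Suppose x1 = False.
From the singleton clause (x5), x5 = True.
Now (¬x5) is unsatisfied and unit — conflict.
So every satisfying assignment has x1 = True.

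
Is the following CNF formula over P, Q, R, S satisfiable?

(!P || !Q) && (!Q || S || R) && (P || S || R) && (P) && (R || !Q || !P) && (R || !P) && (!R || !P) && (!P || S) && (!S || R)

Unit clause (P) forces P = true.
Unit clause (!Q) forces Q = false.
Unit clause (R) forces R = true.
That conflicts with the unit clause (!R).
No assignment satisfies every clause.

Unsatisfiable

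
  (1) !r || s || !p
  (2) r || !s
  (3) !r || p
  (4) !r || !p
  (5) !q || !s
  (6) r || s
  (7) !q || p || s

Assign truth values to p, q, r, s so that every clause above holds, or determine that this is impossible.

UNSATISFIABLE

Try r = true.
Unit clause (p) forces p = true.
That conflicts with the unit clause (!p).
That branch fails; take r = false instead.
Unit clause (!s) forces s = false.
That conflicts with the unit clause (s).
Both values of r lead to a conflict.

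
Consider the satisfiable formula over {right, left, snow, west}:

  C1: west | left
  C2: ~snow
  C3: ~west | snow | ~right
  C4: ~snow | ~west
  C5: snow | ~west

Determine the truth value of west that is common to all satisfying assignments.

Suppose west = 1.
The clause (~snow) is unit, so snow = 0.
But (snow) is also a unit clause — contradiction.
So every satisfying assignment has west = False.

False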